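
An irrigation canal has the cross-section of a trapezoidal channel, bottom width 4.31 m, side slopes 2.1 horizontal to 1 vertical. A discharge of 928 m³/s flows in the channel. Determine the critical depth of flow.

At critical depth, Q² T / (g A³) = 1, i.e. A³/T = Q²/g = 928²/9.81 = 87790.
At y = 8.76 m: A³/T = 191500 — high.
At y = 7.37 m: A³/T = 87940 — matches.

y_c = 7.37 m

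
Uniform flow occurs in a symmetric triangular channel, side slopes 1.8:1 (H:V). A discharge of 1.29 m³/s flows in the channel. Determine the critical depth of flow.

y_c = 0.637 m

At critical depth, Q² T / (g A³) = 1, i.e. A³/T = Q²/g = 1.29²/9.81 = 0.1696.
At y = 0.481 m: A³/T = 0.04171 — too small.
At y = 0.775 m: A³/T = 0.4529 — too large.
At y = 0.637 m: A³/T = 0.1699 — matches.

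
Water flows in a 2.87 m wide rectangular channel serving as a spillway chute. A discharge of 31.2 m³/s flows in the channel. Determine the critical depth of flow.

y_c = 2.29 m

For a rectangular channel, critical depth y_c = (q²/g)^(1/3) where q = Q/b = 31.2/2.87 = 10.87 m²/s.
So y_c = (10.87²/9.81)^(1/3) = 2.29 m.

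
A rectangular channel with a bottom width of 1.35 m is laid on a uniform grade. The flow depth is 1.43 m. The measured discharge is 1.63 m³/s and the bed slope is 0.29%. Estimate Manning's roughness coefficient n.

n = 0.0379

Flow area A = b·y = 1.35 × 1.43 = 1.931 m². Wetted perimeter P = b + 2y = 1.35 + 2×1.43 = 4.21 m.
Hydraulic radius R = A/P = 1.931/4.21 = 0.4586 m.
Rearranging Manning's equation: n = (1/Q) A R^(2/3) S^(1/2) = (1/1.63) × 1.931 × 0.4586^(2/3) × √0.0029 = 0.0379.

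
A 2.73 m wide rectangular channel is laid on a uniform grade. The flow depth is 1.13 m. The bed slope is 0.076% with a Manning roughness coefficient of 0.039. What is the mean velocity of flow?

Flow area A = b·y = 2.73 × 1.13 = 3.085 m². Wetted perimeter P = b + 2y = 2.73 + 2×1.13 = 4.99 m.
Hydraulic radius R = A/P = 3.085/4.99 = 0.6182 m.
From Manning's equation, V = (1/n) R^(2/3) S^(1/2) = (1/0.039) × 0.6182^(2/3) × 0.00076^(1/2) = 0.513 m/s.

V = 0.513 m/s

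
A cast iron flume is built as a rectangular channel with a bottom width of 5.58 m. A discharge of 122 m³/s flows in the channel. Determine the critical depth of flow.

y_c = 3.65 m

For a rectangular channel, critical depth y_c = (q²/g)^(1/3) where q = Q/b = 122/5.58 = 21.86 m²/s.
So y_c = (21.86²/9.81)^(1/3) = 3.65 m.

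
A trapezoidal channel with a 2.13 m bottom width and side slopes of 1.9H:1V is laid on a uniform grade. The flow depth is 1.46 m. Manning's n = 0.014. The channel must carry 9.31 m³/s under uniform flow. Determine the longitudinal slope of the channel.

S = 0.00041

With bottom width b = 2.13 m and side slope z = 1.9: A = (b + zy)y = (2.13 + 1.9×1.46)×1.46 = 7.16 m²; P = b + 2y√(1+z²) = 2.13 + 2×1.46×2.147 = 8.4 m.
Hydraulic radius R = A/P = 7.16/8.4 = 0.8524 m.
From Manning's equation, S = [nQ / (1 A R^(2/3))]² = [0.014 × 9.31 / (1 × 7.16 × 0.8524^(2/3))]² = 0.00041.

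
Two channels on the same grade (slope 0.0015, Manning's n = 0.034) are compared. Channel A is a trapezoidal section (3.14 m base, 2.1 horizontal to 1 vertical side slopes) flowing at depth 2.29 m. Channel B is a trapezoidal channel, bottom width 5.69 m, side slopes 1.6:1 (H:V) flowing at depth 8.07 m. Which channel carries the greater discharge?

channel B

Channel A: With bottom width b = 3.14 m and side slope z = 2.1: A = (b + zy)y = (3.14 + 2.1×2.29)×2.29 = 18.2 m²; P = b + 2y√(1+z²) = 3.14 + 2×2.29×2.326 = 13.79 m. Hydraulic radius R = A/P = 18.2/13.79 = 1.32 m. Q_A = (1/0.034)·18.2·1.32^(2/3)·√0.0015 = 24.95 m³/s.
Channel B: With bottom width b = 5.69 m and side slope z = 1.6: A = (b + zy)y = (5.69 + 1.6×8.07)×8.07 = 150.1 m²; P = b + 2y√(1+z²) = 5.69 + 2×8.07×1.887 = 36.14 m. Hydraulic radius R = A/P = 150.1/36.14 = 4.153 m. Q_B = (1/0.034)·150.1·4.153^(2/3)·√0.0015 = 441.8 m³/s.
Q_A = 24.95 m³/s vs Q_B = 441.8 m³/s, so channel B carries more.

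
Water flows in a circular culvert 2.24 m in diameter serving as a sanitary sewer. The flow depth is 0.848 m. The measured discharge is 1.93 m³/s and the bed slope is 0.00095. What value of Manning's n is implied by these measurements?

n = 0.013

For a circular section of diameter D = 2.24 m at depth y = 0.848 m, the central angle is θ = 2 arccos(1 − 2y/D) = 2.651 rad. Then A = (D²/8)(θ − sin θ) = 1.367 m² and P = Dθ/2 = 2.969 m.
Hydraulic radius R = A/P = 1.367/2.969 = 0.4605 m.
Rearranging Manning's equation: n = (1/Q) A R^(2/3) S^(1/2) = (1/1.93) × 1.367 × 0.4605^(2/3) × √0.00095 = 0.013.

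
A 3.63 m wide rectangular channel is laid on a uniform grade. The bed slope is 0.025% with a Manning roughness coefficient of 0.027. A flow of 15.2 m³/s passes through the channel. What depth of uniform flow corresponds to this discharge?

y_n = 5.77 m

Manning's equation rearranged: A R^(2/3) = nQ / (1·√S) = 0.027 × 15.2 / (√0.00025) = 25.96.
Try y = 4.33 m: A R^(2/3) = 18.52 — low.
Try y = 6.31 m: A R^(2/3) = 28.8 — high.
Try y = 5.77 m: A R^(2/3) = 25.97 — matches.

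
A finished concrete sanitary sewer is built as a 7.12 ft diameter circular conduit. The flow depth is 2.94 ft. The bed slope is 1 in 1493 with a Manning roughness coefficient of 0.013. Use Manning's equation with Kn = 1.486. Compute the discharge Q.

For a circular section of diameter D = 7.12 ft at depth y = 2.94 ft, the central angle is θ = 2 arccos(1 − 2y/D) = 2.791 rad. Then A = (D²/8)(θ − sin θ) = 15.52 ft² and P = Dθ/2 = 9.938 ft.
Hydraulic radius R = A/P = 15.52/9.938 = 1.561 ft.
Manning's equation: Q = (1.486/n) A R^(2/3) S^(1/2) = (1.486/0.013) × 15.52 × 1.561^(2/3) × 0.0006698^(1/2) = 61.8 ft³/s.

Q = 61.8 ft³/s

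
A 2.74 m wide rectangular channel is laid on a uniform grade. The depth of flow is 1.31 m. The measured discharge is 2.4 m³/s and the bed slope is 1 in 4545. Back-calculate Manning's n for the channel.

Flow area A = b·y = 2.74 × 1.31 = 3.589 m². Wetted perimeter P = b + 2y = 2.74 + 2×1.31 = 5.36 m.
Hydraulic radius R = A/P = 3.589/5.36 = 0.6697 m.
Rearranging Manning's equation: n = (1/Q) A R^(2/3) S^(1/2) = (1/2.4) × 3.589 × 0.6697^(2/3) × √0.00022 = 0.017.

n = 0.017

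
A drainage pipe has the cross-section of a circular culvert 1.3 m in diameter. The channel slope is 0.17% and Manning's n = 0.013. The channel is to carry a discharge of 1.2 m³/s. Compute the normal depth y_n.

y_n = 0.728 m

Manning's equation rearranged: A R^(2/3) = nQ / (1·√S) = 0.013 × 1.2 / (√0.0017) = 0.3784.
Try y = 0.878 m: A R^(2/3) = 0.5007 — high.
Try y = 0.526 m: A R^(2/3) = 0.2159 — low.
Try y = 0.728 m: A R^(2/3) = 0.3783 — matches.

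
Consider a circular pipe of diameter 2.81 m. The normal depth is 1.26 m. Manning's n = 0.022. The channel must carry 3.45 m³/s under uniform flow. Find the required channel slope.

For a circular section of diameter D = 2.81 m at depth y = 1.26 m, the central angle is θ = 2 arccos(1 − 2y/D) = 2.935 rad. Then A = (D²/8)(θ − sin θ) = 2.694 m² and P = Dθ/2 = 4.123 m.
Hydraulic radius R = A/P = 2.694/4.123 = 0.6534 m.
From Manning's equation, S = [nQ / (1 A R^(2/3))]² = [0.022 × 3.45 / (1 × 2.694 × 0.6534^(2/3))]² = 0.0014.

S = 0.0014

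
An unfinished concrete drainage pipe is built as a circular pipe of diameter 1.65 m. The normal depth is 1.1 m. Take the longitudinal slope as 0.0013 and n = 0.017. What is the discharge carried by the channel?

For a circular section of diameter D = 1.65 m at depth y = 1.1 m, the central angle is θ = 2 arccos(1 − 2y/D) = 3.821 rad. Then A = (D²/8)(θ − sin θ) = 1.514 m² and P = Dθ/2 = 3.153 m.
Hydraulic radius R = A/P = 1.514/3.153 = 0.4803 m.
Manning's equation: Q = (1/n) A R^(2/3) S^(1/2) = (1/0.017) × 1.514 × 0.4803^(2/3) × 0.0013^(1/2) = 1.97 m³/s.

Q = 1.97 m³/s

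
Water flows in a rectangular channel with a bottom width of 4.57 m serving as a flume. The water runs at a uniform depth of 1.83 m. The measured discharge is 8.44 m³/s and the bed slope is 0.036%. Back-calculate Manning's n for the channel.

n = 0.019

Flow area A = b·y = 4.57 × 1.83 = 8.363 m². Wetted perimeter P = b + 2y = 4.57 + 2×1.83 = 8.23 m.
Hydraulic radius R = A/P = 8.363/8.23 = 1.016 m.
Rearranging Manning's equation: n = (1/Q) A R^(2/3) S^(1/2) = (1/8.44) × 8.363 × 1.016^(2/3) × √0.00036 = 0.019.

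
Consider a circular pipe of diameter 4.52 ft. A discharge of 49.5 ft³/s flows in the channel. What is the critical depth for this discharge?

y_c = 2.03 ft

At critical depth, Q² T / (g A³) = 1, i.e. A³/T = Q²/g = 49.5²/32.2 = 76.09.
Trying y = 1.74 ft: A³/T = 41.96 — low.
Trying y = 2.33 ft: A³/T = 128.4 — high.
Trying y = 2.03 ft: A³/T = 75.8 — ≈ 76.09.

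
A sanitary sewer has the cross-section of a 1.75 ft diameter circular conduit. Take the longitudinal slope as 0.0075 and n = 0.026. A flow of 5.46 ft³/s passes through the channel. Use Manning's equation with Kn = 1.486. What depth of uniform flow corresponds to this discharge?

Manning's equation rearranged: A R^(2/3) = nQ / (1.486·√S) = 0.026 × 5.46 / (1.486 × √0.0075) = 1.103.
At y = 0.856 ft: A R^(2/3) = 0.6676 — too small.
At y = 1.34 ft: A R^(2/3) = 1.294 — too large.
At y = 1.18 ft: A R^(2/3) = 1.104 — ≈ 1.103.

y_n = 1.18 ft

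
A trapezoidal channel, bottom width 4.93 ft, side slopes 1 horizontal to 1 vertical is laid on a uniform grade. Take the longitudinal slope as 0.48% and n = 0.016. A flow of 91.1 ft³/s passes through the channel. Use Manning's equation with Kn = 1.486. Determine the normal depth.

y_n = 1.83 ft

Manning's equation rearranged: A R^(2/3) = nQ / (1.486·√S) = 0.016 × 91.1 / (1.486 × √0.0048) = 14.16.
At y = 1.48 ft: A R^(2/3) = 9.742 — short.
At y = 1.83 ft: A R^(2/3) = 14.16 — close enough.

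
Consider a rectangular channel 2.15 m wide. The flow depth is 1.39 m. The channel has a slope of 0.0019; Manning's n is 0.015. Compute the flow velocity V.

Flow area A = b·y = 2.15 × 1.39 = 2.988 m². Wetted perimeter P = b + 2y = 2.15 + 2×1.39 = 4.93 m.
Hydraulic radius R = A/P = 2.988/4.93 = 0.6062 m.
From Manning's equation, V = (1/n) R^(2/3) S^(1/2) = (1/0.015) × 0.6062^(2/3) × 0.0019^(1/2) = 2.08 m/s.

V = 2.08 m/s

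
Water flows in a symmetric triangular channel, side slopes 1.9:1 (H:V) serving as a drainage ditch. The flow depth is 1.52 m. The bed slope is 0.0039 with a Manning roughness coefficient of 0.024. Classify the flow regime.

subcritical

For a triangular section with side slope z = 1.9: A = zy² = 1.9×1.52² = 4.39 m²; P = 2y√(1+z²) = 2×1.52×2.147 = 6.527 m.
Hydraulic radius R = A/P = 4.39/6.527 = 0.6725 m.
V = (1/n) R^(2/3) √S = (1/0.024) × 0.6725^(2/3) × √0.0039 = 1.997 m/s. Hydraulic depth D_h = A/T = 4.39/5.776 = 0.76 m.
Froude number Fr = V/√(g·D_h) = 1.997/√(9.81×0.76) = 0.732, which is less than 1, so the flow is subcritical.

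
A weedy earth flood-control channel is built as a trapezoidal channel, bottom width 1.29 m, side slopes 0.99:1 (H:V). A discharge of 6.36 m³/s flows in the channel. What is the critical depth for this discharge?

y_c = 1.04 m

At critical depth, Q² T / (g A³) = 1, i.e. A³/T = Q²/g = 6.36²/9.81 = 4.123.
Try y = 1.17 m: A³/T = 6.517 — too large.
Try y = 1.04 m: A³/T = 4.192 — matches.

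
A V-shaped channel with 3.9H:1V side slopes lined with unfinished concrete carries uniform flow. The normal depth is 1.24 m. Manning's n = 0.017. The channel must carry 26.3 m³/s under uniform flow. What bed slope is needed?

For a triangular section with side slope z = 3.9: A = zy² = 3.9×1.24² = 5.997 m²; P = 2y√(1+z²) = 2×1.24×4.026 = 9.985 m.
Hydraulic radius R = A/P = 5.997/9.985 = 0.6006 m.
From Manning's equation, S = [nQ / (1 A R^(2/3))]² = [0.017 × 26.3 / (1 × 5.997 × 0.6006^(2/3))]² = 0.011.

S = 0.011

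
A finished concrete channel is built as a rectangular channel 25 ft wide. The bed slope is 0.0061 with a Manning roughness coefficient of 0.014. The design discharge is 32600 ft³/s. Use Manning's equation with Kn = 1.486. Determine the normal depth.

Manning's equation rearranged: A R^(2/3) = nQ / (1.486·√S) = 0.014 × 32600 / (1.486 × √0.0061) = 3932.
Try y = 26.7 ft: A R^(2/3) = 2783 — low.
Try y = 39.8 ft: A R^(2/3) = 4467 — high.
Try y = 35.7 ft: A R^(2/3) = 3935 — close enough.

y_n = 35.7 ft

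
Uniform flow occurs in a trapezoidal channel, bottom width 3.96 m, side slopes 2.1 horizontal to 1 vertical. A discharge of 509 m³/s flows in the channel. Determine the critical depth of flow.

At critical depth, Q² T / (g A³) = 1, i.e. A³/T = Q²/g = 509²/9.81 = 26410.
Trying y = 4.07 m: A³/T = 6265 — short.
Trying y = 6.31 m: A³/T = 42050 — over.
Trying y = 5.68 m: A³/T = 26420 — matches.

y_c = 5.68 m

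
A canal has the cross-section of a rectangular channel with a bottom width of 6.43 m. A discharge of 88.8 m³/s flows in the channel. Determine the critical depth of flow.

y_c = 2.69 m

For a rectangular channel, critical depth y_c = (q²/g)^(1/3) where q = Q/b = 88.8/6.43 = 13.81 m²/s.
So y_c = (13.81²/9.81)^(1/3) = 2.69 m.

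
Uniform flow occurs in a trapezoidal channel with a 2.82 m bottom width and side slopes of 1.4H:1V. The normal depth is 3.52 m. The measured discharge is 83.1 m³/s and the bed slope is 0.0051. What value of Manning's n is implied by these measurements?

With bottom width b = 2.82 m and side slope z = 1.4: A = (b + zy)y = (2.82 + 1.4×3.52)×3.52 = 27.27 m²; P = b + 2y√(1+z²) = 2.82 + 2×3.52×1.72 = 14.93 m.
Hydraulic radius R = A/P = 27.27/14.93 = 1.826 m.
Rearranging Manning's equation: n = (1/Q) A R^(2/3) S^(1/2) = (1/83.1) × 27.27 × 1.826^(2/3) × √0.0051 = 0.035.

n = 0.035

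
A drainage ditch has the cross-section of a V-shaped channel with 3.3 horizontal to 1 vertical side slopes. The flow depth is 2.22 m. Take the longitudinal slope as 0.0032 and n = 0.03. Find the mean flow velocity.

V = 1.96 m/s

For a triangular section with side slope z = 3.3: A = zy² = 3.3×2.22² = 16.26 m²; P = 2y√(1+z²) = 2×2.22×3.448 = 15.31 m.
Hydraulic radius R = A/P = 16.26/15.31 = 1.062 m.
From Manning's equation, V = (1/n) R^(2/3) S^(1/2) = (1/0.03) × 1.062^(2/3) × 0.0032^(1/2) = 1.96 m/s.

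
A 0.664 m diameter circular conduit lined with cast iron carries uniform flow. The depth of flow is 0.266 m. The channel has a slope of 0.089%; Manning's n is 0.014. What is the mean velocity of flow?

For a circular section of diameter D = 0.664 m at depth y = 0.266 m, the central angle is θ = 2 arccos(1 − 2y/D) = 2.741 rad. Then A = (D²/8)(θ − sin θ) = 0.1296 m² and P = Dθ/2 = 0.9101 m.
Hydraulic radius R = A/P = 0.1296/0.9101 = 0.1424 m.
From Manning's equation, V = (1/n) R^(2/3) S^(1/2) = (1/0.014) × 0.1424^(2/3) × 0.00089^(1/2) = 0.581 m/s.

V = 0.581 m/s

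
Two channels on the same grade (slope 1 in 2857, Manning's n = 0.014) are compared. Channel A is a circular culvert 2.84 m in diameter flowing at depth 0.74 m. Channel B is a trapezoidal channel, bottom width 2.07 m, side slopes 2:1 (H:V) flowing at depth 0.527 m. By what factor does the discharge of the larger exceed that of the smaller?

Channel A: For a circular section of diameter D = 2.84 m at depth y = 0.74 m, the central angle is θ = 2 arccos(1 − 2y/D) = 2.143 rad. Then A = (D²/8)(θ − sin θ) = 1.313 m² and P = Dθ/2 = 3.043 m. Hydraulic radius R = A/P = 1.313/3.043 = 0.4314 m. Q_A = (1/0.014)·1.313·0.4314^(2/3)·√0.00035 = 1.002 m³/s.
Channel B: With bottom width b = 2.07 m and side slope z = 2: A = (b + zy)y = (2.07 + 2×0.527)×0.527 = 1.646 m²; P = b + 2y√(1+z²) = 2.07 + 2×0.527×2.236 = 4.427 m. Hydraulic radius R = A/P = 1.646/4.427 = 0.3719 m. Q_B = (1/0.014)·1.646·0.3719^(2/3)·√0.00035 = 1.138 m³/s.
The larger discharge is 1.138 m³/s and the smaller is 1.002 m³/s; the ratio is 1.14.

1.14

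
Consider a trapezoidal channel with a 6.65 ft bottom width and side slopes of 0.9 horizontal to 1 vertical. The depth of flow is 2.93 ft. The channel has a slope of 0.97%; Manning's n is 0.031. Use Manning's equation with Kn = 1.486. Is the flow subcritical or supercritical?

subcritical

With bottom width b = 6.65 ft and side slope z = 0.9: A = (b + zy)y = (6.65 + 0.9×2.93)×2.93 = 27.21 ft²; P = b + 2y√(1+z²) = 6.65 + 2×2.93×1.345 = 14.53 ft.
Hydraulic radius R = A/P = 27.21/14.53 = 1.872 ft.
V = (1.486/n) R^(2/3) √S = (1.486/0.031) × 1.872^(2/3) × √0.0097 = 7.172 ft/s. Hydraulic depth D_h = A/T = 27.21/11.92 = 2.282 ft.
Froude number Fr = V/√(g·D_h) = 7.172/√(32.2×2.282) = 0.837, which is less than 1, so the flow is subcritical.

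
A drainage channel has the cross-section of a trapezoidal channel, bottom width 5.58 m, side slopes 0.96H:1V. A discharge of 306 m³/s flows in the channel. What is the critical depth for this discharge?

At critical depth, Q² T / (g A³) = 1, i.e. A³/T = Q²/g = 306²/9.81 = 9545.
Try y = 5.87 m: A³/T = 16930 — high.
Try y = 3.5 m: A³/T = 2491 — low.
Try y = 5.05 m: A³/T = 9560 — ≈ 9545.

y_c = 5.05 m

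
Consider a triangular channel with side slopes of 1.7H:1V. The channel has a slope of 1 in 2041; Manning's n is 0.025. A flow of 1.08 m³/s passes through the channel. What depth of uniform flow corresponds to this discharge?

y_n = 1.09 m

Manning's equation rearranged: A R^(2/3) = nQ / (1·√S) = 0.025 × 1.08 / (√0.00049) = 1.22.
Trying y = 1.32 m: A R^(2/3) = 2.034 — high.
Trying y = 0.783 m: A R^(2/3) = 0.5052 — low.
Trying y = 1.09 m: A R^(2/3) = 1.221 — ≈ 1.22.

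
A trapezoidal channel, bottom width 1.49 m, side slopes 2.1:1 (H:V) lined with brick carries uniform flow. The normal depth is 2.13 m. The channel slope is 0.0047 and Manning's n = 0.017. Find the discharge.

Q = 55.1 m³/s

With bottom width b = 1.49 m and side slope z = 2.1: A = (b + zy)y = (1.49 + 2.1×2.13)×2.13 = 12.7 m²; P = b + 2y√(1+z²) = 1.49 + 2×2.13×2.326 = 11.4 m.
Hydraulic radius R = A/P = 12.7/11.4 = 1.114 m.
Manning's equation: Q = (1/n) A R^(2/3) S^(1/2) = (1/0.017) × 12.7 × 1.114^(2/3) × 0.0047^(1/2) = 55.1 m³/s.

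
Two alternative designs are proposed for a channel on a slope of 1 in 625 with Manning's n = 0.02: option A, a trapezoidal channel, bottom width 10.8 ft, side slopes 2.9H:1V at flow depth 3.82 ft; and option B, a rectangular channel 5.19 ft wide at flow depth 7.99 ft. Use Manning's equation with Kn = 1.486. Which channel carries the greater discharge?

Channel A: With bottom width b = 10.8 ft and side slope z = 2.9: A = (b + zy)y = (10.8 + 2.9×3.82)×3.82 = 83.57 ft²; P = b + 2y√(1+z²) = 10.8 + 2×3.82×3.068 = 34.24 ft. Hydraulic radius R = A/P = 83.57/34.24 = 2.441 ft. Q_A = (1.486/0.02)·83.57·2.441^(2/3)·√0.0016 = 450.3 ft³/s.
Channel B: Flow area A = b·y = 5.19 × 7.99 = 41.47 ft². Wetted perimeter P = b + 2y = 5.19 + 2×7.99 = 21.17 ft. Hydraulic radius R = A/P = 41.47/21.17 = 1.959 ft. Q_B = (1.486/0.02)·41.47·1.959^(2/3)·√0.0016 = 192.9 ft³/s.
Q_A = 450.3 ft³/s vs Q_B = 192.9 ft³/s, so channel A carries more.

channel A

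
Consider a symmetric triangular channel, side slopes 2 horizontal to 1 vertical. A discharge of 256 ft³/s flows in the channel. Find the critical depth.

At critical depth, Q² T / (g A³) = 1, i.e. A³/T = Q²/g = 256²/32.2 = 2035.
At y = 2.9 ft: A³/T = 410.2 — low.
At y = 4.85 ft: A³/T = 5367 — high.
At y = 4 ft: A³/T = 2048 — close enough.

y_c = 4 ft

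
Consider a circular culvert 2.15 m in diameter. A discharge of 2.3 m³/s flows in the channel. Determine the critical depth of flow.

y_c = 0.701 m

At critical depth, Q² T / (g A³) = 1, i.e. A³/T = Q²/g = 2.3²/9.81 = 0.5392.
At y = 0.777 m: A³/T = 0.8012 — too large.
At y = 0.701 m: A³/T = 0.5385 — close enough.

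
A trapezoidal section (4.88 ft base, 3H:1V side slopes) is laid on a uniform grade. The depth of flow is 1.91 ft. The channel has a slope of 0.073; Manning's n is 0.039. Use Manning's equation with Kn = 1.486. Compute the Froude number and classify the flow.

supercritical

With bottom width b = 4.88 ft and side slope z = 3: A = (b + zy)y = (4.88 + 3×1.91)×1.91 = 20.27 ft²; P = b + 2y√(1+z²) = 4.88 + 2×1.91×3.162 = 16.96 ft.
Hydraulic radius R = A/P = 20.27/16.96 = 1.195 ft.
V = (1.486/n) R^(2/3) √S = (1.486/0.039) × 1.195^(2/3) × √0.073 = 11.59 ft/s. Hydraulic depth D_h = A/T = 20.27/16.34 = 1.24 ft.
Froude number Fr = V/√(g·D_h) = 11.59/√(32.2×1.24) = 1.83, which is greater than 1, so the flow is supercritical.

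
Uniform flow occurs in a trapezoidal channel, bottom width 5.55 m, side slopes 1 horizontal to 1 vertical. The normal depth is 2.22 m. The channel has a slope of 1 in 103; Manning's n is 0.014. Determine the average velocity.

With bottom width b = 5.55 m and side slope z = 1: A = (b + zy)y = (5.55 + 1×2.22)×2.22 = 17.25 m²; P = b + 2y√(1+z²) = 5.55 + 2×2.22×1.414 = 11.83 m.
Hydraulic radius R = A/P = 17.25/11.83 = 1.458 m.
From Manning's equation, V = (1/n) R^(2/3) S^(1/2) = (1/0.014) × 1.458^(2/3) × 0.009709^(1/2) = 9.05 m/s.

V = 9.05 m/s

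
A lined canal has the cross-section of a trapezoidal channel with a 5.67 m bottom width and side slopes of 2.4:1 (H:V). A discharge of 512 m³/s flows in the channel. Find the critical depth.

At critical depth, Q² T / (g A³) = 1, i.e. A³/T = Q²/g = 512²/9.81 = 26720.
At y = 4.61 m: A³/T = 16520 — short.
At y = 6.32 m: A³/T = 63440 — over.
At y = 5.17 m: A³/T = 26780 — close enough.

y_c = 5.17 m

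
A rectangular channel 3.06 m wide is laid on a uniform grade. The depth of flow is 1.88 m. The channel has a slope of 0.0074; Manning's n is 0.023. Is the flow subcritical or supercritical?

subcritical

Flow area A = b·y = 3.06 × 1.88 = 5.753 m². Wetted perimeter P = b + 2y = 3.06 + 2×1.88 = 6.82 m.
Hydraulic radius R = A/P = 5.753/6.82 = 0.8435 m.
V = (1/n) R^(2/3) √S = (1/0.023) × 0.8435^(2/3) × √0.0074 = 3.339 m/s. Hydraulic depth D_h = A/T = 5.753/3.06 = 1.88 m.
Froude number Fr = V/√(g·D_h) = 3.339/√(9.81×1.88) = 0.778, which is less than 1, so the flow is subcritical.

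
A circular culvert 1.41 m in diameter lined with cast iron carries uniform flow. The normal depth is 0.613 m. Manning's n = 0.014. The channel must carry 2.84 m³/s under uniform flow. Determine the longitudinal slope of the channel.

S = 0.017

For a circular section of diameter D = 1.41 m at depth y = 0.613 m, the central angle is θ = 2 arccos(1 − 2y/D) = 2.88 rad. Then A = (D²/8)(θ − sin θ) = 0.6514 m² and P = Dθ/2 = 2.03 m.
Hydraulic radius R = A/P = 0.6514/2.03 = 0.3208 m.
From Manning's equation, S = [nQ / (1 A R^(2/3))]² = [0.014 × 2.84 / (1 × 0.6514 × 0.3208^(2/3))]² = 0.017.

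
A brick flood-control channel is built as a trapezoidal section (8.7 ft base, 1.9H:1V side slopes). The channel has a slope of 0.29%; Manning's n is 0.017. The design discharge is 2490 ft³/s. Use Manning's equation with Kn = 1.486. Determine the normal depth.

y_n = 8.09 ft

Manning's equation rearranged: A R^(2/3) = nQ / (1.486·√S) = 0.017 × 2490 / (1.486 × √0.0029) = 529.
Try y = 9.57 ft: A R^(2/3) = 768.9 — high.
Try y = 7.05 ft: A R^(2/3) = 392.3 — low.
Try y = 8.09 ft: A R^(2/3) = 529.4 — close enough.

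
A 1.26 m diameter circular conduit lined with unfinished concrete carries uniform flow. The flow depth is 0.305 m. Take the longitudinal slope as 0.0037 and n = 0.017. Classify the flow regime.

For a circular section of diameter D = 1.26 m at depth y = 0.305 m, the central angle is θ = 2 arccos(1 − 2y/D) = 2.058 rad. Then A = (D²/8)(θ − sin θ) = 0.2329 m² and P = Dθ/2 = 1.296 m.
Hydraulic radius R = A/P = 0.2329/1.296 = 0.1797 m.
V = (1/n) R^(2/3) √S = (1/0.017) × 0.1797^(2/3) × √0.0037 = 1.139 m/s. Hydraulic depth D_h = A/T = 0.2329/1.079 = 0.2158 m.
Froude number Fr = V/√(g·D_h) = 1.139/√(9.81×0.2158) = 0.783, which is less than 1, so the flow is subcritical.

subcritical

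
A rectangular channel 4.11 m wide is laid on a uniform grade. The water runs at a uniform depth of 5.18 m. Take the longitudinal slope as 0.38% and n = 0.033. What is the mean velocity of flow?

Flow area A = b·y = 4.11 × 5.18 = 21.29 m². Wetted perimeter P = b + 2y = 4.11 + 2×5.18 = 14.47 m.
Hydraulic radius R = A/P = 21.29/14.47 = 1.471 m.
From Manning's equation, V = (1/n) R^(2/3) S^(1/2) = (1/0.033) × 1.471^(2/3) × 0.0038^(1/2) = 2.42 m/s.

V = 2.42 m/s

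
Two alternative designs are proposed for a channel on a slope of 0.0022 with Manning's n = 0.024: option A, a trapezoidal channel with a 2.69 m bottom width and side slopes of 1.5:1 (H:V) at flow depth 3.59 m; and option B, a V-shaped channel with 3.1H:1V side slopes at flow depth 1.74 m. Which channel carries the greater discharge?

Channel A: With bottom width b = 2.69 m and side slope z = 1.5: A = (b + zy)y = (2.69 + 1.5×3.59)×3.59 = 28.99 m²; P = b + 2y√(1+z²) = 2.69 + 2×3.59×1.803 = 15.63 m. Hydraulic radius R = A/P = 28.99/15.63 = 1.854 m. Q_A = (1/0.024)·28.99·1.854^(2/3)·√0.0022 = 85.51 m³/s.
Channel B: For a triangular section with side slope z = 3.1: A = zy² = 3.1×1.74² = 9.386 m²; P = 2y√(1+z²) = 2×1.74×3.257 = 11.34 m. Hydraulic radius R = A/P = 9.386/11.34 = 0.828 m. Q_B = (1/0.024)·9.386·0.828^(2/3)·√0.0022 = 16.17 m³/s.
Q_A = 85.51 m³/s vs Q_B = 16.17 m³/s, so channel A carries more.

channel A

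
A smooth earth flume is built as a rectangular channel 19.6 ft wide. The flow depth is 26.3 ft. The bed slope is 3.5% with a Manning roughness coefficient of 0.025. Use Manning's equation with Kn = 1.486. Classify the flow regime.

Flow area A = b·y = 19.6 × 26.3 = 515.5 ft². Wetted perimeter P = b + 2y = 19.6 + 2×26.3 = 72.2 ft.
Hydraulic radius R = A/P = 515.5/72.2 = 7.14 ft.
V = (1.486/n) R^(2/3) √S = (1.486/0.025) × 7.14^(2/3) × √0.035 = 41.23 ft/s. Hydraulic depth D_h = A/T = 515.5/19.6 = 26.3 ft.
Froude number Fr = V/√(g·D_h) = 41.23/√(32.2×26.3) = 1.42, which is greater than 1, so the flow is supercritical.

supercritical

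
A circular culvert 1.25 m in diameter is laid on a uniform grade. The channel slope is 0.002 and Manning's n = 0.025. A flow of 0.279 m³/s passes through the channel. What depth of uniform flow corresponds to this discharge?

y_n = 0.449 m

Manning's equation rearranged: A R^(2/3) = nQ / (1·√S) = 0.025 × 0.279 / (√0.002) = 0.156.
At y = 0.381 m: A R^(2/3) = 0.1141 — too small.
At y = 0.548 m: A R^(2/3) = 0.2247 — too large.
At y = 0.449 m: A R^(2/3) = 0.156 — close enough.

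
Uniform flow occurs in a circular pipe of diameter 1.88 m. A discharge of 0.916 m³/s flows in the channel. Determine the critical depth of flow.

At critical depth, Q² T / (g A³) = 1, i.e. A³/T = Q²/g = 0.916²/9.81 = 0.08553.
Try y = 0.492 m: A³/T = 0.1173 — high.
Try y = 0.343 m: A³/T = 0.02863 — low.
Try y = 0.454 m: A³/T = 0.08577 — matches.

y_c = 0.454 m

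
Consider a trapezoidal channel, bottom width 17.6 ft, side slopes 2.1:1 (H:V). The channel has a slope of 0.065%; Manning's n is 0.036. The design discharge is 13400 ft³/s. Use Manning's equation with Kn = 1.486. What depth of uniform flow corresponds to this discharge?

y_n = 28 ft

Manning's equation rearranged: A R^(2/3) = nQ / (1.486·√S) = 0.036 × 13400 / (1.486 × √0.00065) = 12730.
At y = 21.6 ft: A R^(2/3) = 6936 — low.
At y = 28 ft: A R^(2/3) = 12700 — ≈ 12730.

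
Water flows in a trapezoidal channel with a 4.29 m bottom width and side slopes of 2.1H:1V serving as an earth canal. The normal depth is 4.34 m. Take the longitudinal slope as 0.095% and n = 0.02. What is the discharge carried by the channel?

Q = 160 m³/s

With bottom width b = 4.29 m and side slope z = 2.1: A = (b + zy)y = (4.29 + 2.1×4.34)×4.34 = 58.17 m²; P = b + 2y√(1+z²) = 4.29 + 2×4.34×2.326 = 24.48 m.
Hydraulic radius R = A/P = 58.17/24.48 = 2.376 m.
Manning's equation: Q = (1/n) A R^(2/3) S^(1/2) = (1/0.02) × 58.17 × 2.376^(2/3) × 0.00095^(1/2) = 160 m³/s.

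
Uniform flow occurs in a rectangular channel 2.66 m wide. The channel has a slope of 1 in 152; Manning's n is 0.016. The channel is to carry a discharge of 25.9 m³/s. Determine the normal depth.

Manning's equation rearranged: A R^(2/3) = nQ / (1·√S) = 0.016 × 25.9 / (√0.006579) = 5.109.
Try y = 1.81 m: A R^(2/3) = 4.033 — too small.
Try y = 2.18 m: A R^(2/3) = 5.105 — ≈ 5.109.

y_n = 2.18 m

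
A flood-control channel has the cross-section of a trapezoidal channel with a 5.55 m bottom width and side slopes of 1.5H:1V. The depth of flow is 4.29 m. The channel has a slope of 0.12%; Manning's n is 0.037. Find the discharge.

Q = 87.4 m³/s

With bottom width b = 5.55 m and side slope z = 1.5: A = (b + zy)y = (5.55 + 1.5×4.29)×4.29 = 51.42 m²; P = b + 2y√(1+z²) = 5.55 + 2×4.29×1.803 = 21.02 m.
Hydraulic radius R = A/P = 51.42/21.02 = 2.446 m.
Manning's equation: Q = (1/n) A R^(2/3) S^(1/2) = (1/0.037) × 51.42 × 2.446^(2/3) × 0.0012^(1/2) = 87.4 m³/s.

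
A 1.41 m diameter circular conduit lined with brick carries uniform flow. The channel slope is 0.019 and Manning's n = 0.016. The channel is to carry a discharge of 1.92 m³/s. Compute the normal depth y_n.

Manning's equation rearranged: A R^(2/3) = nQ / (1·√S) = 0.016 × 1.92 / (√0.019) = 0.2229.
Trying y = 0.602 m: A R^(2/3) = 0.2955 — over.
Trying y = 0.361 m: A R^(2/3) = 0.1119 — short.
Trying y = 0.516 m: A R^(2/3) = 0.2228 — close enough.

y_n = 0.516 m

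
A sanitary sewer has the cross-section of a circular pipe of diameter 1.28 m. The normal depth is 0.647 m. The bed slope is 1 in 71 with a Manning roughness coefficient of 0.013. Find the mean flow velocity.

For a circular section of diameter D = 1.28 m at depth y = 0.647 m, the central angle is θ = 2 arccos(1 − 2y/D) = 3.163 rad. Then A = (D²/8)(θ − sin θ) = 0.6524 m² and P = Dθ/2 = 2.025 m.
Hydraulic radius R = A/P = 0.6524/2.025 = 0.3222 m.
From Manning's equation, V = (1/n) R^(2/3) S^(1/2) = (1/0.013) × 0.3222^(2/3) × 0.01408^(1/2) = 4.29 m/s.

V = 4.29 m/s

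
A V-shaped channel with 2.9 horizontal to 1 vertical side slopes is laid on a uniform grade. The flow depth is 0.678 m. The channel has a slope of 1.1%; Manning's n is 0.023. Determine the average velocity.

For a triangular section with side slope z = 2.9: A = zy² = 2.9×0.678² = 1.333 m²; P = 2y√(1+z²) = 2×0.678×3.068 = 4.16 m.
Hydraulic radius R = A/P = 1.333/4.16 = 0.3205 m.
From Manning's equation, V = (1/n) R^(2/3) S^(1/2) = (1/0.023) × 0.3205^(2/3) × 0.011^(1/2) = 2.14 m/s.

V = 2.14 m/s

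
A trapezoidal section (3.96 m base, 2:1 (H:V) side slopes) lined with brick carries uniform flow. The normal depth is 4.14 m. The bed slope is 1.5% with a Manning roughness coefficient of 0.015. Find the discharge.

Q = 711 m³/s

With bottom width b = 3.96 m and side slope z = 2: A = (b + zy)y = (3.96 + 2×4.14)×4.14 = 50.67 m²; P = b + 2y√(1+z²) = 3.96 + 2×4.14×2.236 = 22.47 m.
Hydraulic radius R = A/P = 50.67/22.47 = 2.255 m.
Manning's equation: Q = (1/n) A R^(2/3) S^(1/2) = (1/0.015) × 50.67 × 2.255^(2/3) × 0.015^(1/2) = 711 m³/s.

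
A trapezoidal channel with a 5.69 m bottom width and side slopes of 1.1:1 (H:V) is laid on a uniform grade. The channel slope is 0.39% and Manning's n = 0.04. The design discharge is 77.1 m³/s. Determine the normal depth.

Manning's equation rearranged: A R^(2/3) = nQ / (1·√S) = 0.04 × 77.1 / (√0.0039) = 49.38.
Trying y = 2.71 m: A R^(2/3) = 33.59 — too small.
Trying y = 3.33 m: A R^(2/3) = 49.4 — close enough.

y_n = 3.33 m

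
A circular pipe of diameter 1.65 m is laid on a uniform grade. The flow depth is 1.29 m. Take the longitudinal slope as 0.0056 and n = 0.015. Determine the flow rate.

Q = 5.64 m³/s

For a circular section of diameter D = 1.65 m at depth y = 1.29 m, the central angle is θ = 2 arccos(1 − 2y/D) = 4.339 rad. Then A = (D²/8)(θ − sin θ) = 1.794 m² and P = Dθ/2 = 3.58 m.
Hydraulic radius R = A/P = 1.794/3.58 = 0.501 m.
Manning's equation: Q = (1/n) A R^(2/3) S^(1/2) = (1/0.015) × 1.794 × 0.501^(2/3) × 0.0056^(1/2) = 5.64 m³/s.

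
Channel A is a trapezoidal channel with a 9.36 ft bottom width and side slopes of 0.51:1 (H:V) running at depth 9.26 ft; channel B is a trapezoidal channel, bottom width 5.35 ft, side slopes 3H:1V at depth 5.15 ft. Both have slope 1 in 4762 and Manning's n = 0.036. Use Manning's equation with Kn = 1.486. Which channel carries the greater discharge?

channel A

Channel A: With bottom width b = 9.36 ft and side slope z = 0.51: A = (b + zy)y = (9.36 + 0.51×9.26)×9.26 = 130.4 ft²; P = b + 2y√(1+z²) = 9.36 + 2×9.26×1.123 = 30.15 ft. Hydraulic radius R = A/P = 130.4/30.15 = 4.325 ft. Q_A = (1.486/0.036)·130.4·4.325^(2/3)·√0.00021 = 207.1 ft³/s.
Channel B: With bottom width b = 5.35 ft and side slope z = 3: A = (b + zy)y = (5.35 + 3×5.15)×5.15 = 107.1 ft²; P = b + 2y√(1+z²) = 5.35 + 2×5.15×3.162 = 37.92 ft. Hydraulic radius R = A/P = 107.1/37.92 = 2.825 ft. Q_B = (1.486/0.036)·107.1·2.825^(2/3)·√0.00021 = 128 ft³/s.
Q_A = 207.1 ft³/s vs Q_B = 128 ft³/s, so channel A carries more.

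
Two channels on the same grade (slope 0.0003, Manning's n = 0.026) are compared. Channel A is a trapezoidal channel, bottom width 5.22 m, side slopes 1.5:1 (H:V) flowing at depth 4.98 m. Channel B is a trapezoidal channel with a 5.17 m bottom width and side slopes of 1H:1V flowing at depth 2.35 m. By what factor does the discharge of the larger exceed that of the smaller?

Channel A: With bottom width b = 5.22 m and side slope z = 1.5: A = (b + zy)y = (5.22 + 1.5×4.98)×4.98 = 63.2 m²; P = b + 2y√(1+z²) = 5.22 + 2×4.98×1.803 = 23.18 m. Hydraulic radius R = A/P = 63.2/23.18 = 2.727 m. Q_A = (1/0.026)·63.2·2.727^(2/3)·√0.0003 = 82.17 m³/s.
Channel B: With bottom width b = 5.17 m and side slope z = 1: A = (b + zy)y = (5.17 + 1×2.35)×2.35 = 17.67 m²; P = b + 2y√(1+z²) = 5.17 + 2×2.35×1.414 = 11.82 m. Hydraulic radius R = A/P = 17.67/11.82 = 1.495 m. Q_B = (1/0.026)·17.67·1.495^(2/3)·√0.0003 = 15.4 m³/s.
The larger discharge is 82.17 m³/s and the smaller is 15.4 m³/s; the ratio is 5.34.

5.34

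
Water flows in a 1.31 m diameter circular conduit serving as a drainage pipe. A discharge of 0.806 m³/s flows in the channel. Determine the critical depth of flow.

At critical depth, Q² T / (g A³) = 1, i.e. A³/T = Q²/g = 0.806²/9.81 = 0.06622.
At y = 0.509 m: A³/T = 0.08892 — high.
At y = 0.326 m: A³/T = 0.01584 — low.
At y = 0.471 m: A³/T = 0.06596 — matches.

y_c = 0.471 m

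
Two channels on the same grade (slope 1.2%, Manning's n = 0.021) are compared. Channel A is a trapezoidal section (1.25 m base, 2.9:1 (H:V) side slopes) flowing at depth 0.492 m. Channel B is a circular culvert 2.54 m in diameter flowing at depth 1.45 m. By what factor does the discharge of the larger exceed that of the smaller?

3.87

Channel A: With bottom width b = 1.25 m and side slope z = 2.9: A = (b + zy)y = (1.25 + 2.9×0.492)×0.492 = 1.317 m²; P = b + 2y√(1+z²) = 1.25 + 2×0.492×3.068 = 4.268 m. Hydraulic radius R = A/P = 1.317/4.268 = 0.3085 m. Q_A = (1/0.021)·1.317·0.3085^(2/3)·√0.012 = 3.137 m³/s.
Channel B: For a circular section of diameter D = 2.54 m at depth y = 1.45 m, the central angle is θ = 2 arccos(1 − 2y/D) = 3.426 rad. Then A = (D²/8)(θ − sin θ) = 2.989 m² and P = Dθ/2 = 4.351 m. Hydraulic radius R = A/P = 2.989/4.351 = 0.687 m. Q_B = (1/0.021)·2.989·0.687^(2/3)·√0.012 = 12.14 m³/s.
The larger discharge is 12.14 m³/s and the smaller is 3.137 m³/s; the ratio is 3.87.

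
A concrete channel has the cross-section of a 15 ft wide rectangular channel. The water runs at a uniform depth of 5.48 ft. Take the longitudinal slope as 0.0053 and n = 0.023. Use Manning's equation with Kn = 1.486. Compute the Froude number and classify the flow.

Flow area A = b·y = 15 × 5.48 = 82.2 ft². Wetted perimeter P = b + 2y = 15 + 2×5.48 = 25.96 ft.
Hydraulic radius R = A/P = 82.2/25.96 = 3.166 ft.
V = (1.486/n) R^(2/3) √S = (1.486/0.023) × 3.166^(2/3) × √0.0053 = 10.14 ft/s. Hydraulic depth D_h = A/T = 82.2/15 = 5.48 ft.
Froude number Fr = V/√(g·D_h) = 10.14/√(32.2×5.48) = 0.764, which is less than 1, so the flow is subcritical.

subcritical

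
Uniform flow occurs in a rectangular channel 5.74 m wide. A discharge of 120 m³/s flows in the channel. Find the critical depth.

For a rectangular channel, critical depth y_c = (q²/g)^(1/3) where q = Q/b = 120/5.74 = 20.91 m²/s.
So y_c = (20.91²/9.81)^(1/3) = 3.55 m.

y_c = 3.55 m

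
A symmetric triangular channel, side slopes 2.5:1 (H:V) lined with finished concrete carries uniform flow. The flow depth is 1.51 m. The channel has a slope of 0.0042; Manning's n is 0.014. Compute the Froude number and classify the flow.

For a triangular section with side slope z = 2.5: A = zy² = 2.5×1.51² = 5.7 m²; P = 2y√(1+z²) = 2×1.51×2.693 = 8.132 m.
Hydraulic radius R = A/P = 5.7/8.132 = 0.701 m.
V = (1/n) R^(2/3) √S = (1/0.014) × 0.701^(2/3) × √0.0042 = 3.653 m/s. Hydraulic depth D_h = A/T = 5.7/7.55 = 0.755 m.
Froude number Fr = V/√(g·D_h) = 3.653/√(9.81×0.755) = 1.34, which is greater than 1, so the flow is supercritical.

supercritical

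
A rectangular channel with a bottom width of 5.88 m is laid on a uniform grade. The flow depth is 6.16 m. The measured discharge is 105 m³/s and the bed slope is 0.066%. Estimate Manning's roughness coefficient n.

n = 0.014

Flow area A = b·y = 5.88 × 6.16 = 36.22 m². Wetted perimeter P = b + 2y = 5.88 + 2×6.16 = 18.2 m.
Hydraulic radius R = A/P = 36.22/18.2 = 1.99 m.
Rearranging Manning's equation: n = (1/Q) A R^(2/3) S^(1/2) = (1/105) × 36.22 × 1.99^(2/3) × √0.00066 = 0.014.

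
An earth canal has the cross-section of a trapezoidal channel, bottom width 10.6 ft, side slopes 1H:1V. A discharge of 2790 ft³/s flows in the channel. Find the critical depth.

At critical depth, Q² T / (g A³) = 1, i.e. A³/T = Q²/g = 2790²/32.2 = 241700.
At y = 6.96 ft: A³/T = 74450 — low.
At y = 10.6 ft: A³/T = 356900 — high.
At y = 9.57 ft: A³/T = 241800 — close enough.

y_c = 9.57 ft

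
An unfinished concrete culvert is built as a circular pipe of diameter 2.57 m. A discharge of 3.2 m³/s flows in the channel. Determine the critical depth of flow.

y_c = 0.79 m

At critical depth, Q² T / (g A³) = 1, i.e. A³/T = Q²/g = 3.2²/9.81 = 1.044.
Try y = 0.947 m: A³/T = 2.107 — too large.
Try y = 0.79 m: A³/T = 1.046 — matches.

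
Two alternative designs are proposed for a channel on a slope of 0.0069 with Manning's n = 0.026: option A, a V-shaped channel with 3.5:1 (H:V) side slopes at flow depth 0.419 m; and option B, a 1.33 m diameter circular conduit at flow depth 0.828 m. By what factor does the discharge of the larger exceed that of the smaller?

2.24

Channel A: For a triangular section with side slope z = 3.5: A = zy² = 3.5×0.419² = 0.6145 m²; P = 2y√(1+z²) = 2×0.419×3.64 = 3.05 m. Hydraulic radius R = A/P = 0.6145/3.05 = 0.2014 m. Q_A = (1/0.026)·0.6145·0.2014^(2/3)·√0.0069 = 0.6746 m³/s.
Channel B: For a circular section of diameter D = 1.33 m at depth y = 0.828 m, the central angle is θ = 2 arccos(1 − 2y/D) = 3.637 rad. Then A = (D²/8)(θ − sin θ) = 0.9092 m² and P = Dθ/2 = 2.419 m. Hydraulic radius R = A/P = 0.9092/2.419 = 0.376 m. Q_B = (1/0.026)·0.9092·0.376^(2/3)·√0.0069 = 1.513 m³/s.
The larger discharge is 1.513 m³/s and the smaller is 0.6746 m³/s; the ratio is 2.24.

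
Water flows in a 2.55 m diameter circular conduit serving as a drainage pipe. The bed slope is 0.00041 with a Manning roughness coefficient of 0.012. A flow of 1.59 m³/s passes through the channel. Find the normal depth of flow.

Manning's equation rearranged: A R^(2/3) = nQ / (1·√S) = 0.012 × 1.59 / (√0.00041) = 0.9423.
Trying y = 0.71 m: A R^(2/3) = 0.6407 — short.
Trying y = 0.867 m: A R^(2/3) = 0.9416 — close enough.

y_n = 0.867 m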